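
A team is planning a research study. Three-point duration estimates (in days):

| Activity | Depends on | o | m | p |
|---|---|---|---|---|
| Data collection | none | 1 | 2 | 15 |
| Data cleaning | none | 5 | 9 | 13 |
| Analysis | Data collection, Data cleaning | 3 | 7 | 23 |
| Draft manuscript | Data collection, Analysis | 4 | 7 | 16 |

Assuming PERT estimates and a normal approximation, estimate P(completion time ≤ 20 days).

te_Data collection = (1 + 4·2 + 15)/6 = 24/6 = 4; σ²_Data collection = ((15−1)/6)² = 5.444
te_Data cleaning = (5 + 4·9 + 13)/6 = 54/6 = 9; σ²_Data cleaning = ((13−5)/6)² = 1.778
te_Analysis = (3 + 4·7 + 23)/6 = 54/6 = 9; σ²_Analysis = ((23−3)/6)² = 11.111
te_Draft manuscript = (4 + 4·7 + 16)/6 = 48/6 = 8; σ²_Draft manuscript = ((16−4)/6)² = 4.000

Forward pass:
ES_Data collection = 0; EF_Data collection = 4
ES_Data cleaning = 0; EF_Data cleaning = 9
ES_Analysis = max(EF_Data collection=4, EF_Data cleaning=9) = 9; EF_Analysis = 9+9 = 18
ES_Draft manuscript = max(EF_Data collection=4, EF_Analysis=18) = 18; EF_Draft manuscript = 18+8 = 26
Expected project duration μ = 26 days. Critical path: Data cleaning → Analysis → Draft manuscript.

Variance along critical path = 1.778 + 11.111 + 4.000 = 16.889; σ = √16.889 = 4.110 days.
Z = (20 − 26) / 4.110 = -1.460
P(T ≤ 20) = Φ(-1.460) ≈ 0.072

0.072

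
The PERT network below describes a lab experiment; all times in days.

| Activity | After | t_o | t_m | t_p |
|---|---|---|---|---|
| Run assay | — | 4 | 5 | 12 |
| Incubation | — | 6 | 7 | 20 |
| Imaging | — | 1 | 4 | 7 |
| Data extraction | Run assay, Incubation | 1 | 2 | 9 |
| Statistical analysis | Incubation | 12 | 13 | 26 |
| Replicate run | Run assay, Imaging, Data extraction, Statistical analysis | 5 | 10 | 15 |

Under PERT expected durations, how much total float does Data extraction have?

12 days

te_Run assay = (4 + 4·5 + 12)/6 = 36/6 = 6
te_Incubation = (6 + 4·7 + 20)/6 = 54/6 = 9
te_Imaging = (1 + 4·4 + 7)/6 = 24/6 = 4
te_Data extraction = (1 + 4·2 + 9)/6 = 18/6 = 3
te_Statistical analysis = (12 + 4·13 + 26)/6 = 90/6 = 15
te_Replicate run = (5 + 4·10 + 15)/6 = 60/6 = 10

Forward pass:
ES_Run assay = 0; EF_Run assay = 6
ES_Incubation = 0; EF_Incubation = 9
ES_Imaging = 0; EF_Imaging = 4
ES_Data extraction = max(EF_Run assay=6, EF_Incubation=9) = 9; EF_Data extraction = 9+3 = 12
ES_Statistical analysis = 9; EF_Statistical analysis = 9+15 = 24
ES_Replicate run = max(EF_Run assay=6, EF_Imaging=4, EF_Data extraction=12, EF_Statistical analysis=24) = 24; EF_Replicate run = 24+10 = 34
Expected project duration μ = 34 days. Critical path: Incubation → Statistical analysis → Replicate run.

Backward pass:
LF_Replicate run = 34; LS_Replicate run = 34−10 = 24
LF_Statistical analysis = LS_Replicate run = 24; LS_Statistical analysis = 24−15 = 9
LF_Data extraction = LS_Replicate run = 24; LS_Data extraction = 24−3 = 21
LF_Imaging = LS_Replicate run = 24; LS_Imaging = 24−4 = 20
LF_Incubation = min(LS_Data extraction=21, LS_Statistical analysis=9) = 9; LS_Incubation = 9−9 = 0
LF_Run assay = min(LS_Data extraction=21, LS_Replicate run=24) = 21; LS_Run assay = 21−6 = 15
Slack_Data extraction = LS_Data extraction − ES_Data extraction = 21 − 9 = 12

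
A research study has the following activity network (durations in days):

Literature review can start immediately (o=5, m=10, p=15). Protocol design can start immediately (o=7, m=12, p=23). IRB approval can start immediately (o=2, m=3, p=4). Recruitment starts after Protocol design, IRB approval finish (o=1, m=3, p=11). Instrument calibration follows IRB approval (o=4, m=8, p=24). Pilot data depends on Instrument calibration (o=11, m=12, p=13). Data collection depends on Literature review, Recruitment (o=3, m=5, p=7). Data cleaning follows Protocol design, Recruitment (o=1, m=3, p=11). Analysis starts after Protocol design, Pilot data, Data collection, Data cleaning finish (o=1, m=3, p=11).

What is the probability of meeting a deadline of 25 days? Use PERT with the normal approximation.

te_Literature review = (5 + 4·10 + 15)/6 = 60/6 = 10; σ²_Literature review = ((15−5)/6)² = 2.778
te_Protocol design = (7 + 4·12 + 23)/6 = 78/6 = 13; σ²_Protocol design = ((23−7)/6)² = 7.111
te_IRB approval = (2 + 4·3 + 4)/6 = 18/6 = 3; σ²_IRB approval = ((4−2)/6)² = 0.111
te_Recruitment = (1 + 4·3 + 11)/6 = 24/6 = 4; σ²_Recruitment = ((11−1)/6)² = 2.778
te_Instrument calibration = (4 + 4·8 + 24)/6 = 60/6 = 10; σ²_Instrument calibration = ((24−4)/6)² = 11.111
te_Pilot data = (11 + 4·12 + 13)/6 = 72/6 = 12; σ²_Pilot data = ((13−11)/6)² = 0.111
te_Data collection = (3 + 4·5 + 7)/6 = 30/6 = 5; σ²_Data collection = ((7−3)/6)² = 0.444
te_Data cleaning = (1 + 4·3 + 11)/6 = 24/6 = 4; σ²_Data cleaning = ((11−1)/6)² = 2.778
te_Analysis = (1 + 4·3 + 11)/6 = 24/6 = 4; σ²_Analysis = ((11−1)/6)² = 2.778

Forward pass:
ES_Literature review = 0; EF_Literature review = 10
ES_Protocol design = 0; EF_Protocol design = 13
ES_IRB approval = 0; EF_IRB approval = 3
ES_Recruitment = max(EF_Protocol design=13, EF_IRB approval=3) = 13; EF_Recruitment = 13+4 = 17
ES_Instrument calibration = 3; EF_Instrument calibration = 3+10 = 13
ES_Pilot data = 13; EF_Pilot data = 13+12 = 25
ES_Data collection = max(EF_Literature review=10, EF_Recruitment=17) = 17; EF_Data collection = 17+5 = 22
ES_Data cleaning = max(EF_Protocol design=13, EF_Recruitment=17) = 17; EF_Data cleaning = 17+4 = 21
ES_Analysis = max(EF_Protocol design=13, EF_Pilot data=25, EF_Data collection=22, EF_Data cleaning=21) = 25; EF_Analysis = 25+4 = 29
Expected project duration μ = 29 days. Critical path: IRB approval → Instrument calibration → Pilot data → Analysis.

Variance along critical path = 0.111 + 11.111 + 0.111 + 2.778 = 14.111; σ = √14.111 = 3.756 days.
Z = (25 − 29) / 3.756 = -1.065
P(T ≤ 25) = Φ(-1.065) ≈ 0.143

0.143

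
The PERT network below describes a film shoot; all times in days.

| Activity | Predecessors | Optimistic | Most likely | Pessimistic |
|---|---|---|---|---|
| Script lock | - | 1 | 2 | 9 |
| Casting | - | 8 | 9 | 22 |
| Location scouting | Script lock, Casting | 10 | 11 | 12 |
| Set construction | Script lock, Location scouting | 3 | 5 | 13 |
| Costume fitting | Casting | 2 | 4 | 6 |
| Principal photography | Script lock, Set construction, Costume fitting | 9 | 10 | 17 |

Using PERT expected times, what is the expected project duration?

39 days

te_Script lock = (1 + 4·2 + 9)/6 = 18/6 = 3
te_Casting = (8 + 4·9 + 22)/6 = 66/6 = 11
te_Location scouting = (10 + 4·11 + 12)/6 = 66/6 = 11
te_Set construction = (3 + 4·5 + 13)/6 = 36/6 = 6
te_Costume fitting = (2 + 4·4 + 6)/6 = 24/6 = 4
te_Principal photography = (9 + 4·10 + 17)/6 = 66/6 = 11

Forward pass:
ES_Script lock = 0; EF_Script lock = 3
ES_Casting = 0; EF_Casting = 11
ES_Location scouting = max(EF_Script lock=3, EF_Casting=11) = 11; EF_Location scouting = 11+11 = 22
ES_Set construction = max(EF_Script lock=3, EF_Location scouting=22) = 22; EF_Set construction = 22+6 = 28
ES_Costume fitting = 11; EF_Costume fitting = 11+4 = 15
ES_Principal photography = max(EF_Script lock=3, EF_Set construction=28, EF_Costume fitting=15) = 28; EF_Principal photography = 28+11 = 39
Expected project duration μ = 39 days. Critical path: Casting → Location scouting → Set construction → Principal photography.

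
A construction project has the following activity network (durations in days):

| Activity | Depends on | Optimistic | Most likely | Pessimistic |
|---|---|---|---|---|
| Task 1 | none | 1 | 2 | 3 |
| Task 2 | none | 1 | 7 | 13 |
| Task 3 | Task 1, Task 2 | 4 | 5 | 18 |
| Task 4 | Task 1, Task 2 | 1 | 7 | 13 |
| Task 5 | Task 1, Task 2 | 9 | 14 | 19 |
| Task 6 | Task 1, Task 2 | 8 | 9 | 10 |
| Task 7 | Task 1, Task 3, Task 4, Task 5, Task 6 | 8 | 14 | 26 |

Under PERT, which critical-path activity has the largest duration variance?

Task 7

te_Task 1 = (1 + 4·2 + 3)/6 = 12/6 = 2; σ²_Task 1 = ((3−1)/6)² = 0.111
te_Task 2 = (1 + 4·7 + 13)/6 = 42/6 = 7; σ²_Task 2 = ((13−1)/6)² = 4.000
te_Task 3 = (4 + 4·5 + 18)/6 = 42/6 = 7; σ²_Task 3 = ((18−4)/6)² = 5.444
te_Task 4 = (1 + 4·7 + 13)/6 = 42/6 = 7; σ²_Task 4 = ((13−1)/6)² = 4.000
te_Task 5 = (9 + 4·14 + 19)/6 = 84/6 = 14; σ²_Task 5 = ((19−9)/6)² = 2.778
te_Task 6 = (8 + 4·9 + 10)/6 = 54/6 = 9; σ²_Task 6 = ((10−8)/6)² = 0.111
te_Task 7 = (8 + 4·14 + 26)/6 = 90/6 = 15; σ²_Task 7 = ((26−8)/6)² = 9.000

Forward pass:
ES_Task 1 = 0; EF_Task 1 = 2
ES_Task 2 = 0; EF_Task 2 = 7
ES_Task 3 = max(EF_Task 1=2, EF_Task 2=7) = 7; EF_Task 3 = 7+7 = 14
ES_Task 4 = max(EF_Task 1=2, EF_Task 2=7) = 7; EF_Task 4 = 7+7 = 14
ES_Task 5 = max(EF_Task 1=2, EF_Task 2=7) = 7; EF_Task 5 = 7+14 = 21
ES_Task 6 = max(EF_Task 1=2, EF_Task 2=7) = 7; EF_Task 6 = 7+9 = 16
ES_Task 7 = max(EF_Task 1=2, EF_Task 3=14, EF_Task 4=14, EF_Task 5=21, EF_Task 6=16) = 21; EF_Task 7 = 21+15 = 36
Expected project duration μ = 36 days. Critical path: Task 2 → Task 5 → Task 7.

Variances on critical path: σ²_Task 2=4.000, σ²_Task 5=2.778, σ²_Task 7=9.000.
Largest is σ²_Task 7 = 9.000.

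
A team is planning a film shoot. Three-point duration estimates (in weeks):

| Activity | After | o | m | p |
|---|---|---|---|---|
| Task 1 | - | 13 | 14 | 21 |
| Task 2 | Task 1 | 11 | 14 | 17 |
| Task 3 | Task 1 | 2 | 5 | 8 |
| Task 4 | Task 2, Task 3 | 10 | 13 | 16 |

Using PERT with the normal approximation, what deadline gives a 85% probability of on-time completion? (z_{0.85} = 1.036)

44.0 weeks

te_Task 1 = (13 + 4·14 + 21)/6 = 90/6 = 15; σ²_Task 1 = ((21−13)/6)² = 1.778
te_Task 2 = (11 + 4·14 + 17)/6 = 84/6 = 14; σ²_Task 2 = ((17−11)/6)² = 1.000
te_Task 3 = (2 + 4·5 + 8)/6 = 30/6 = 5; σ²_Task 3 = ((8−2)/6)² = 1.000
te_Task 4 = (10 + 4·13 + 16)/6 = 78/6 = 13; σ²_Task 4 = ((16−10)/6)² = 1.000

Forward pass:
ES_Task 1 = 0; EF_Task 1 = 15
ES_Task 2 = 15; EF_Task 2 = 15+14 = 29
ES_Task 3 = 15; EF_Task 3 = 15+5 = 20
ES_Task 4 = max(EF_Task 2=29, EF_Task 3=20) = 29; EF_Task 4 = 29+13 = 42
Expected project duration μ = 42 weeks. Critical path: Task 1 → Task 2 → Task 4.

Variance along critical path = 1.778 + 1.000 + 1.000 = 3.778; σ = 1.944 weeks.
D = μ + z·σ = 42 + 1.036·1.944 = 44.0 weeks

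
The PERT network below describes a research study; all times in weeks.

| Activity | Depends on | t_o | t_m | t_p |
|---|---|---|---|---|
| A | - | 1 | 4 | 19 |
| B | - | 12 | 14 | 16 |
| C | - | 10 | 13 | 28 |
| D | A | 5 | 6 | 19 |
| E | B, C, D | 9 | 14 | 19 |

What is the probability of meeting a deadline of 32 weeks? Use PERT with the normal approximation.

0.809

te_A = (1 + 4·4 + 19)/6 = 36/6 = 6; σ²_A = ((19−1)/6)² = 9.000
te_B = (12 + 4·14 + 16)/6 = 84/6 = 14; σ²_B = ((16−12)/6)² = 0.444
te_C = (10 + 4·13 + 28)/6 = 90/6 = 15; σ²_C = ((28−10)/6)² = 9.000
te_D = (5 + 4·6 + 19)/6 = 48/6 = 8; σ²_D = ((19−5)/6)² = 5.444
te_E = (9 + 4·14 + 19)/6 = 84/6 = 14; σ²_E = ((19−9)/6)² = 2.778

Forward pass:
ES_A = 0; EF_A = 6
ES_B = 0; EF_B = 14
ES_C = 0; EF_C = 15
ES_D = 6; EF_D = 6+8 = 14
ES_E = max(EF_B=14, EF_C=15, EF_D=14) = 15; EF_E = 15+14 = 29
Expected project duration μ = 29 weeks. Critical path: C → E.

Variance along critical path = 9.000 + 2.778 = 11.778; σ = √11.778 = 3.432 weeks.
Z = (32 − 29) / 3.432 = 0.874
P(T ≤ 32) = Φ(0.874) ≈ 0.809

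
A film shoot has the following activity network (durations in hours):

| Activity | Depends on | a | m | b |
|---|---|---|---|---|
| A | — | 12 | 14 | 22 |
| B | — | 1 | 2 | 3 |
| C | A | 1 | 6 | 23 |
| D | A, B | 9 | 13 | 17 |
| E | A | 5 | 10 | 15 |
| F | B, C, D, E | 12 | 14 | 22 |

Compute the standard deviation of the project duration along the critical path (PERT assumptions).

te_A = (12 + 4·14 + 22)/6 = 90/6 = 15; σ²_A = ((22−12)/6)² = 2.778
te_B = (1 + 4·2 + 3)/6 = 12/6 = 2; σ²_B = ((3−1)/6)² = 0.111
te_C = (1 + 4·6 + 23)/6 = 48/6 = 8; σ²_C = ((23−1)/6)² = 13.444
te_D = (9 + 4·13 + 17)/6 = 78/6 = 13; σ²_D = ((17−9)/6)² = 1.778
te_E = (5 + 4·10 + 15)/6 = 60/6 = 10; σ²_E = ((15−5)/6)² = 2.778
te_F = (12 + 4·14 + 22)/6 = 90/6 = 15; σ²_F = ((22−12)/6)² = 2.778

Forward pass:
ES_A = 0; EF_A = 15
ES_B = 0; EF_B = 2
ES_C = 15; EF_C = 15+8 = 23
ES_D = max(EF_A=15, EF_B=2) = 15; EF_D = 15+13 = 28
ES_E = 15; EF_E = 15+10 = 25
ES_F = max(EF_B=2, EF_C=23, EF_D=28, EF_E=25) = 28; EF_F = 28+15 = 43
Expected project duration μ = 43 hours. Critical path: A → D → F.

Variance along critical path = 2.778 + 1.778 + 2.778 = 7.333
σ = √7.333 = 2.708 hours

2.71 hours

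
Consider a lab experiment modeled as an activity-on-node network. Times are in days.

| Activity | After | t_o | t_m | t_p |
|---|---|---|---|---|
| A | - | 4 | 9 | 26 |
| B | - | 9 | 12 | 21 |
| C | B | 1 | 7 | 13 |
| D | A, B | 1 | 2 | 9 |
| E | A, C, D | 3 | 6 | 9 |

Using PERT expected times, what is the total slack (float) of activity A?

6 days

te_A = (4 + 4·9 + 26)/6 = 66/6 = 11
te_B = (9 + 4·12 + 21)/6 = 78/6 = 13
te_C = (1 + 4·7 + 13)/6 = 42/6 = 7
te_D = (1 + 4·2 + 9)/6 = 18/6 = 3
te_E = (3 + 4·6 + 9)/6 = 36/6 = 6

Forward pass:
ES_A = 0; EF_A = 11
ES_B = 0; EF_B = 13
ES_C = 13; EF_C = 13+7 = 20
ES_D = max(EF_A=11, EF_B=13) = 13; EF_D = 13+3 = 16
ES_E = max(EF_A=11, EF_C=20, EF_D=16) = 20; EF_E = 20+6 = 26
Expected project duration μ = 26 days. Critical path: B → C → E.

Backward pass:
LF_E = 26; LS_E = 26−6 = 20
LF_D = LS_E = 20; LS_D = 20−3 = 17
LF_C = LS_E = 20; LS_C = 20−7 = 13
LF_B = min(LS_C=13, LS_D=17) = 13; LS_B = 13−13 = 0
LF_A = min(LS_D=17, LS_E=20) = 17; LS_A = 17−11 = 6
Slack_A = LS_A − ES_A = 6 − 0 = 6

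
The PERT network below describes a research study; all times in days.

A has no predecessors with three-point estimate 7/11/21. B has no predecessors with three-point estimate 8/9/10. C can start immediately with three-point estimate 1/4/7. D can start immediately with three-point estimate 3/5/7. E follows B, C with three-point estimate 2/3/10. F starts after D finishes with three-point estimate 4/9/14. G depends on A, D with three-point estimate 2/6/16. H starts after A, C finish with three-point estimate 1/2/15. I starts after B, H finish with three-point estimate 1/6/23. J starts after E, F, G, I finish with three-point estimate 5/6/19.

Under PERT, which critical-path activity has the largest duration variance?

te_A = (7 + 4·11 + 21)/6 = 72/6 = 12; σ²_A = ((21−7)/6)² = 5.444
te_B = (8 + 4·9 + 10)/6 = 54/6 = 9; σ²_B = ((10−8)/6)² = 0.111
te_C = (1 + 4·4 + 7)/6 = 24/6 = 4; σ²_C = ((7−1)/6)² = 1.000
te_D = (3 + 4·5 + 7)/6 = 30/6 = 5; σ²_D = ((7−3)/6)² = 0.444
te_E = (2 + 4·3 + 10)/6 = 24/6 = 4; σ²_E = ((10−2)/6)² = 1.778
te_F = (4 + 4·9 + 14)/6 = 54/6 = 9; σ²_F = ((14−4)/6)² = 2.778
te_G = (2 + 4·6 + 16)/6 = 42/6 = 7; σ²_G = ((16−2)/6)² = 5.444
te_H = (1 + 4·2 + 15)/6 = 24/6 = 4; σ²_H = ((15−1)/6)² = 5.444
te_I = (1 + 4·6 + 23)/6 = 48/6 = 8; σ²_I = ((23−1)/6)² = 13.444
te_J = (5 + 4·6 + 19)/6 = 48/6 = 8; σ²_J = ((19−5)/6)² = 5.444

Forward pass:
ES_A = 0; EF_A = 12
ES_B = 0; EF_B = 9
ES_C = 0; EF_C = 4
ES_D = 0; EF_D = 5
ES_E = max(EF_B=9, EF_C=4) = 9; EF_E = 9+4 = 13
ES_F = 5; EF_F = 5+9 = 14
ES_G = max(EF_A=12, EF_D=5) = 12; EF_G = 12+7 = 19
ES_H = max(EF_A=12, EF_C=4) = 12; EF_H = 12+4 = 16
ES_I = max(EF_B=9, EF_H=16) = 16; EF_I = 16+8 = 24
ES_J = max(EF_E=13, EF_F=14, EF_G=19, EF_I=24) = 24; EF_J = 24+8 = 32
Expected project duration μ = 32 days. Critical path: A → H → I → J.

Variances on critical path: σ²_A=5.444, σ²_H=5.444, σ²_I=13.444, σ²_J=5.444.
Largest is σ²_I = 13.444.

I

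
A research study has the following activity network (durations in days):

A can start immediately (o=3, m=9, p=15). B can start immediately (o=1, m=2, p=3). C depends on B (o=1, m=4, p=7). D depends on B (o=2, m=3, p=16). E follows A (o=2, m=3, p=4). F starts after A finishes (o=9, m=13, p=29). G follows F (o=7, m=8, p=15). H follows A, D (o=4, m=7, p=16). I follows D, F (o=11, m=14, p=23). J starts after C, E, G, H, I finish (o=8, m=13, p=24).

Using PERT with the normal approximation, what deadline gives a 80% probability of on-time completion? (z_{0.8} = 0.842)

te_A = (3 + 4·9 + 15)/6 = 54/6 = 9; σ²_A = ((15−3)/6)² = 4.000
te_B = (1 + 4·2 + 3)/6 = 12/6 = 2; σ²_B = ((3−1)/6)² = 0.111
te_C = (1 + 4·4 + 7)/6 = 24/6 = 4; σ²_C = ((7−1)/6)² = 1.000
te_D = (2 + 4·3 + 16)/6 = 30/6 = 5; σ²_D = ((16−2)/6)² = 5.444
te_E = (2 + 4·3 + 4)/6 = 18/6 = 3; σ²_E = ((4−2)/6)² = 0.111
te_F = (9 + 4·13 + 29)/6 = 90/6 = 15; σ²_F = ((29−9)/6)² = 11.111
te_G = (7 + 4·8 + 15)/6 = 54/6 = 9; σ²_G = ((15−7)/6)² = 1.778
te_H = (4 + 4·7 + 16)/6 = 48/6 = 8; σ²_H = ((16−4)/6)² = 4.000
te_I = (11 + 4·14 + 23)/6 = 90/6 = 15; σ²_I = ((23−11)/6)² = 4.000
te_J = (8 + 4·13 + 24)/6 = 84/6 = 14; σ²_J = ((24−8)/6)² = 7.111

Forward pass:
ES_A = 0; EF_A = 9
ES_B = 0; EF_B = 2
ES_C = 2; EF_C = 2+4 = 6
ES_D = 2; EF_D = 2+5 = 7
ES_E = 9; EF_E = 9+3 = 12
ES_F = 9; EF_F = 9+15 = 24
ES_G = 24; EF_G = 24+9 = 33
ES_H = max(EF_A=9, EF_D=7) = 9; EF_H = 9+8 = 17
ES_I = max(EF_D=7, EF_F=24) = 24; EF_I = 24+15 = 39
ES_J = max(EF_C=6, EF_E=12, EF_G=33, EF_H=17, EF_I=39) = 39; EF_J = 39+14 = 53
Expected project duration μ = 53 days. Critical path: A → F → I → J.

Variance along critical path = 4.000 + 11.111 + 4.000 + 7.111 = 26.222; σ = 5.121 days.
D = μ + z·σ = 53 + 0.842·5.121 = 57.3 days

57.3 days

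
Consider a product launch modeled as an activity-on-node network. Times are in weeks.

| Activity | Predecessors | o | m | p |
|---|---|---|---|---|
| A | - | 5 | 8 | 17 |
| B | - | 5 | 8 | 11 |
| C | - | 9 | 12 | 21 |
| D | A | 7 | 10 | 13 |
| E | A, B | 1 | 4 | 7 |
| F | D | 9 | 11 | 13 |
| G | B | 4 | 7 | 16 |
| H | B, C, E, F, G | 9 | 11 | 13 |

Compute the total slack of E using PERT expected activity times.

te_A = (5 + 4·8 + 17)/6 = 54/6 = 9
te_B = (5 + 4·8 + 11)/6 = 48/6 = 8
te_C = (9 + 4·12 + 21)/6 = 78/6 = 13
te_D = (7 + 4·10 + 13)/6 = 60/6 = 10
te_E = (1 + 4·4 + 7)/6 = 24/6 = 4
te_F = (9 + 4·11 + 13)/6 = 66/6 = 11
te_G = (4 + 4·7 + 16)/6 = 48/6 = 8
te_H = (9 + 4·11 + 13)/6 = 66/6 = 11

Forward pass:
ES_A = 0; EF_A = 9
ES_B = 0; EF_B = 8
ES_C = 0; EF_C = 13
ES_D = 9; EF_D = 9+10 = 19
ES_E = max(EF_A=9, EF_B=8) = 9; EF_E = 9+4 = 13
ES_F = 19; EF_F = 19+11 = 30
ES_G = 8; EF_G = 8+8 = 16
ES_H = max(EF_B=8, EF_C=13, EF_E=13, EF_F=30, EF_G=16) = 30; EF_H = 30+11 = 41
Expected project duration μ = 41 weeks. Critical path: A → D → F → H.

Backward pass:
LF_H = 41; LS_H = 41−11 = 30
LF_G = LS_H = 30; LS_G = 30−8 = 22
LF_F = LS_H = 30; LS_F = 30−11 = 19
LF_E = LS_H = 30; LS_E = 30−4 = 26
LF_D = LS_F = 19; LS_D = 19−10 = 9
LF_C = LS_H = 30; LS_C = 30−13 = 17
LF_B = min(LS_E=26, LS_G=22, LS_H=30) = 22; LS_B = 22−8 = 14
LF_A = min(LS_D=9, LS_E=26) = 9; LS_A = 9−9 = 0
Slack_E = LS_E − ES_E = 26 − 9 = 17

17 weeks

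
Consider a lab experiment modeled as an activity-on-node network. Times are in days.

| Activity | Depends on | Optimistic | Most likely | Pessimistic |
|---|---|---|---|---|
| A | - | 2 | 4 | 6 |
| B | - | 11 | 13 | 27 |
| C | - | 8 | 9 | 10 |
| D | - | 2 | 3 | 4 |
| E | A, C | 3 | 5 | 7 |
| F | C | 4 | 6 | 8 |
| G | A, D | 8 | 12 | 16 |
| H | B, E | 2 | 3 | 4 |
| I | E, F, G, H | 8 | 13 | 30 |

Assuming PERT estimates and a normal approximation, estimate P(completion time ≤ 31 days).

0.330

te_A = (2 + 4·4 + 6)/6 = 24/6 = 4; σ²_A = ((6−2)/6)² = 0.444
te_B = (11 + 4·13 + 27)/6 = 90/6 = 15; σ²_B = ((27−11)/6)² = 7.111
te_C = (8 + 4·9 + 10)/6 = 54/6 = 9; σ²_C = ((10−8)/6)² = 0.111
te_D = (2 + 4·3 + 4)/6 = 18/6 = 3; σ²_D = ((4−2)/6)² = 0.111
te_E = (3 + 4·5 + 7)/6 = 30/6 = 5; σ²_E = ((7−3)/6)² = 0.444
te_F = (4 + 4·6 + 8)/6 = 36/6 = 6; σ²_F = ((8−4)/6)² = 0.444
te_G = (8 + 4·12 + 16)/6 = 72/6 = 12; σ²_G = ((16−8)/6)² = 1.778
te_H = (2 + 4·3 + 4)/6 = 18/6 = 3; σ²_H = ((4−2)/6)² = 0.111
te_I = (8 + 4·13 + 30)/6 = 90/6 = 15; σ²_I = ((30−8)/6)² = 13.444

Forward pass:
ES_A = 0; EF_A = 4
ES_B = 0; EF_B = 15
ES_C = 0; EF_C = 9
ES_D = 0; EF_D = 3
ES_E = max(EF_A=4, EF_C=9) = 9; EF_E = 9+5 = 14
ES_F = 9; EF_F = 9+6 = 15
ES_G = max(EF_A=4, EF_D=3) = 4; EF_G = 4+12 = 16
ES_H = max(EF_B=15, EF_E=14) = 15; EF_H = 15+3 = 18
ES_I = max(EF_E=14, EF_F=15, EF_G=16, EF_H=18) = 18; EF_I = 18+15 = 33
Expected project duration μ = 33 days. Critical path: B → H → I.

Variance along critical path = 7.111 + 0.111 + 13.444 = 20.667; σ = √20.667 = 4.546 days.
Z = (31 − 33) / 4.546 = -0.440
P(T ≤ 31) = Φ(-0.440) ≈ 0.330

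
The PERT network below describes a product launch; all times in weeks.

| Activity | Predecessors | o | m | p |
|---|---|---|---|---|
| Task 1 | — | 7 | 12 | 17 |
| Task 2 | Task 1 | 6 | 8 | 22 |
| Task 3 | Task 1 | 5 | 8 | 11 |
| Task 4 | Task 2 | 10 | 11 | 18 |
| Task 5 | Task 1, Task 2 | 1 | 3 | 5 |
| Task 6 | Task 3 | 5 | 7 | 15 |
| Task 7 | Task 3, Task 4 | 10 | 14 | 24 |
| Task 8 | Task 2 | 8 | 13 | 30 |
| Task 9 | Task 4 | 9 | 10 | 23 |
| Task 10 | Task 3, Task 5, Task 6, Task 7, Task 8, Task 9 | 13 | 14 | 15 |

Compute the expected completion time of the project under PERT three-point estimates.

te_Task 1 = (7 + 4·12 + 17)/6 = 72/6 = 12
te_Task 2 = (6 + 4·8 + 22)/6 = 60/6 = 10
te_Task 3 = (5 + 4·8 + 11)/6 = 48/6 = 8
te_Task 4 = (10 + 4·11 + 18)/6 = 72/6 = 12
te_Task 5 = (1 + 4·3 + 5)/6 = 18/6 = 3
te_Task 6 = (5 + 4·7 + 15)/6 = 48/6 = 8
te_Task 7 = (10 + 4·14 + 24)/6 = 90/6 = 15
te_Task 8 = (8 + 4·13 + 30)/6 = 90/6 = 15
te_Task 9 = (9 + 4·10 + 23)/6 = 72/6 = 12
te_Task 10 = (13 + 4·14 + 15)/6 = 84/6 = 14

Forward pass:
ES_Task 1 = 0; EF_Task 1 = 12
ES_Task 2 = 12; EF_Task 2 = 12+10 = 22
ES_Task 3 = 12; EF_Task 3 = 12+8 = 20
ES_Task 4 = 22; EF_Task 4 = 22+12 = 34
ES_Task 5 = max(EF_Task 1=12, EF_Task 2=22) = 22; EF_Task 5 = 22+3 = 25
ES_Task 6 = 20; EF_Task 6 = 20+8 = 28
ES_Task 7 = max(EF_Task 3=20, EF_Task 4=34) = 34; EF_Task 7 = 34+15 = 49
ES_Task 8 = 22; EF_Task 8 = 22+15 = 37
ES_Task 9 = 34; EF_Task 9 = 34+12 = 46
ES_Task 10 = max(EF_Task 3=20, EF_Task 5=25, EF_Task 6=28, EF_Task 7=49, EF_Task 8=37, EF_Task 9=46) = 49; EF_Task 10 = 49+14 = 63
Expected project duration μ = 63 weeks. Critical path: Task 1 → Task 2 → Task 4 → Task 7 → Task 10.

63 weeks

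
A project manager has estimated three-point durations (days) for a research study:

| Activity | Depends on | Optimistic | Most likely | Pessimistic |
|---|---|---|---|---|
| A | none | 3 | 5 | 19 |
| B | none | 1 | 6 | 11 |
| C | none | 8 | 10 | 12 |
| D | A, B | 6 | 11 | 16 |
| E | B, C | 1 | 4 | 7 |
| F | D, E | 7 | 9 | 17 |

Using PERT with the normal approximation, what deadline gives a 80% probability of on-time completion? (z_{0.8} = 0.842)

te_A = (3 + 4·5 + 19)/6 = 42/6 = 7; σ²_A = ((19−3)/6)² = 7.111
te_B = (1 + 4·6 + 11)/6 = 36/6 = 6; σ²_B = ((11−1)/6)² = 2.778
te_C = (8 + 4·10 + 12)/6 = 60/6 = 10; σ²_C = ((12−8)/6)² = 0.444
te_D = (6 + 4·11 + 16)/6 = 66/6 = 11; σ²_D = ((16−6)/6)² = 2.778
te_E = (1 + 4·4 + 7)/6 = 24/6 = 4; σ²_E = ((7−1)/6)² = 1.000
te_F = (7 + 4·9 + 17)/6 = 60/6 = 10; σ²_F = ((17−7)/6)² = 2.778

Forward pass:
ES_A = 0; EF_A = 7
ES_B = 0; EF_B = 6
ES_C = 0; EF_C = 10
ES_D = max(EF_A=7, EF_B=6) = 7; EF_D = 7+11 = 18
ES_E = max(EF_B=6, EF_C=10) = 10; EF_E = 10+4 = 14
ES_F = max(EF_D=18, EF_E=14) = 18; EF_F = 18+10 = 28
Expected project duration μ = 28 days. Critical path: A → D → F.

Variance along critical path = 7.111 + 2.778 + 2.778 = 12.667; σ = 3.559 days.
D = μ + z·σ = 28 + 0.842·3.559 = 31.0 days

31.0 days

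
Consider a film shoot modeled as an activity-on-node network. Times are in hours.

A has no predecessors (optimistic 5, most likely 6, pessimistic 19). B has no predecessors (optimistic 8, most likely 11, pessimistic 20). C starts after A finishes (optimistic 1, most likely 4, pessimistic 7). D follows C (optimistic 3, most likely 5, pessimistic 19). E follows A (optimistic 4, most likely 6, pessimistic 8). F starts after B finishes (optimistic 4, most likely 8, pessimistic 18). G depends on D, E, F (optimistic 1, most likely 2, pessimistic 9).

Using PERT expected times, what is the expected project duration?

te_A = (5 + 4·6 + 19)/6 = 48/6 = 8
te_B = (8 + 4·11 + 20)/6 = 72/6 = 12
te_C = (1 + 4·4 + 7)/6 = 24/6 = 4
te_D = (3 + 4·5 + 19)/6 = 42/6 = 7
te_E = (4 + 4·6 + 8)/6 = 36/6 = 6
te_F = (4 + 4·8 + 18)/6 = 54/6 = 9
te_G = (1 + 4·2 + 9)/6 = 18/6 = 3

Forward pass:
ES_A = 0; EF_A = 8
ES_B = 0; EF_B = 12
ES_C = 8; EF_C = 8+4 = 12
ES_D = 12; EF_D = 12+7 = 19
ES_E = 8; EF_E = 8+6 = 14
ES_F = 12; EF_F = 12+9 = 21
ES_G = max(EF_D=19, EF_E=14, EF_F=21) = 21; EF_G = 21+3 = 24
Expected project duration μ = 24 hours. Critical path: B → F → G.

24 hours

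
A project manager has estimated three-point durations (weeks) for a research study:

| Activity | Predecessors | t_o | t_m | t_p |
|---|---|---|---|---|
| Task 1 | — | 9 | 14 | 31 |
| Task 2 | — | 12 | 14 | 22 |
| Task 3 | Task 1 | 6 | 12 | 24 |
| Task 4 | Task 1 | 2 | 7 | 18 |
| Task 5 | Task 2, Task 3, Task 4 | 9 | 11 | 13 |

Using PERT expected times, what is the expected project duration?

te_Task 1 = (9 + 4·14 + 31)/6 = 96/6 = 16
te_Task 2 = (12 + 4·14 + 22)/6 = 90/6 = 15
te_Task 3 = (6 + 4·12 + 24)/6 = 78/6 = 13
te_Task 4 = (2 + 4·7 + 18)/6 = 48/6 = 8
te_Task 5 = (9 + 4·11 + 13)/6 = 66/6 = 11

Forward pass:
ES_Task 1 = 0; EF_Task 1 = 16
ES_Task 2 = 0; EF_Task 2 = 15
ES_Task 3 = 16; EF_Task 3 = 16+13 = 29
ES_Task 4 = 16; EF_Task 4 = 16+8 = 24
ES_Task 5 = max(EF_Task 2=15, EF_Task 3=29, EF_Task 4=24) = 29; EF_Task 5 = 29+11 = 40
Expected project duration μ = 40 weeks. Critical path: Task 1 → Task 3 → Task 5.

40 weeks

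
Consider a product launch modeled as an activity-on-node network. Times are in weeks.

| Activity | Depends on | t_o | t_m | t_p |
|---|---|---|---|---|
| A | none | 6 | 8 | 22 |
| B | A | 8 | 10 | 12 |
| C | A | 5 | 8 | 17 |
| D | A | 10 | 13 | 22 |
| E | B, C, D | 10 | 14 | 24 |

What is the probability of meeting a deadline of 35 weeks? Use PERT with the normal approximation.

0.163

te_A = (6 + 4·8 + 22)/6 = 60/6 = 10; σ²_A = ((22−6)/6)² = 7.111
te_B = (8 + 4·10 + 12)/6 = 60/6 = 10; σ²_B = ((12−8)/6)² = 0.444
te_C = (5 + 4·8 + 17)/6 = 54/6 = 9; σ²_C = ((17−5)/6)² = 4.000
te_D = (10 + 4·13 + 22)/6 = 84/6 = 14; σ²_D = ((22−10)/6)² = 4.000
te_E = (10 + 4·14 + 24)/6 = 90/6 = 15; σ²_E = ((24−10)/6)² = 5.444

Forward pass:
ES_A = 0; EF_A = 10
ES_B = 10; EF_B = 10+10 = 20
ES_C = 10; EF_C = 10+9 = 19
ES_D = 10; EF_D = 10+14 = 24
ES_E = max(EF_B=20, EF_C=19, EF_D=24) = 24; EF_E = 24+15 = 39
Expected project duration μ = 39 weeks. Critical path: A → D → E.

Variance along critical path = 7.111 + 4.000 + 5.444 = 16.556; σ = √16.556 = 4.069 weeks.
Z = (35 − 39) / 4.069 = -0.983
P(T ≤ 35) = Φ(-0.983) ≈ 0.163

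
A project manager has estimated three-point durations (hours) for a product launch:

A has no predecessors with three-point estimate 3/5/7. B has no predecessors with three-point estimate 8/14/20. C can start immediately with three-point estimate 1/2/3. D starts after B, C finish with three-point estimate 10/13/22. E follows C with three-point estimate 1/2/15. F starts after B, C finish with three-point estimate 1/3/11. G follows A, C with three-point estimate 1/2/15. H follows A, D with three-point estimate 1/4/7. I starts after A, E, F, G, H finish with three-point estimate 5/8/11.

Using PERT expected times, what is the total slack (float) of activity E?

te_A = (3 + 4·5 + 7)/6 = 30/6 = 5
te_B = (8 + 4·14 + 20)/6 = 84/6 = 14
te_C = (1 + 4·2 + 3)/6 = 12/6 = 2
te_D = (10 + 4·13 + 22)/6 = 84/6 = 14
te_E = (1 + 4·2 + 15)/6 = 24/6 = 4
te_F = (1 + 4·3 + 11)/6 = 24/6 = 4
te_G = (1 + 4·2 + 15)/6 = 24/6 = 4
te_H = (1 + 4·4 + 7)/6 = 24/6 = 4
te_I = (5 + 4·8 + 11)/6 = 48/6 = 8

Forward pass:
ES_A = 0; EF_A = 5
ES_B = 0; EF_B = 14
ES_C = 0; EF_C = 2
ES_D = max(EF_B=14, EF_C=2) = 14; EF_D = 14+14 = 28
ES_E = 2; EF_E = 2+4 = 6
ES_F = max(EF_B=14, EF_C=2) = 14; EF_F = 14+4 = 18
ES_G = max(EF_A=5, EF_C=2) = 5; EF_G = 5+4 = 9
ES_H = max(EF_A=5, EF_D=28) = 28; EF_H = 28+4 = 32
ES_I = max(EF_A=5, EF_E=6, EF_F=18, EF_G=9, EF_H=32) = 32; EF_I = 32+8 = 40
Expected project duration μ = 40 hours. Critical path: B → D → H → I.

Backward pass:
LF_I = 40; LS_I = 40−8 = 32
LF_H = LS_I = 32; LS_H = 32−4 = 28
LF_G = LS_I = 32; LS_G = 32−4 = 28
LF_F = LS_I = 32; LS_F = 32−4 = 28
LF_E = LS_I = 32; LS_E = 32−4 = 28
LF_D = LS_H = 28; LS_D = 28−14 = 14
LF_C = min(LS_D=14, LS_E=28, LS_F=28, LS_G=28) = 14; LS_C = 14−2 = 12
LF_B = min(LS_D=14, LS_F=28) = 14; LS_B = 14−14 = 0
LF_A = min(LS_G=28, LS_H=28, LS_I=32) = 28; LS_A = 28−5 = 23
Slack_E = LS_E − ES_E = 28 − 2 = 26

26 hours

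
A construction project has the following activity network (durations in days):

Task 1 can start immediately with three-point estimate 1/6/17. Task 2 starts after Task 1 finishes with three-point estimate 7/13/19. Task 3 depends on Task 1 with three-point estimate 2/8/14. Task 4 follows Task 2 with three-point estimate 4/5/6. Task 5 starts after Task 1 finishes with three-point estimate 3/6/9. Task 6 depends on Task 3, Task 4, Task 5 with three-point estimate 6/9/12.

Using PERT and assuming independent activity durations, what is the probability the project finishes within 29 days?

0.076

te_Task 1 = (1 + 4·6 + 17)/6 = 42/6 = 7; σ²_Task 1 = ((17−1)/6)² = 7.111
te_Task 2 = (7 + 4·13 + 19)/6 = 78/6 = 13; σ²_Task 2 = ((19−7)/6)² = 4.000
te_Task 3 = (2 + 4·8 + 14)/6 = 48/6 = 8; σ²_Task 3 = ((14−2)/6)² = 4.000
te_Task 4 = (4 + 4·5 + 6)/6 = 30/6 = 5; σ²_Task 4 = ((6−4)/6)² = 0.111
te_Task 5 = (3 + 4·6 + 9)/6 = 36/6 = 6; σ²_Task 5 = ((9−3)/6)² = 1.000
te_Task 6 = (6 + 4·9 + 12)/6 = 54/6 = 9; σ²_Task 6 = ((12−6)/6)² = 1.000

Forward pass:
ES_Task 1 = 0; EF_Task 1 = 7
ES_Task 2 = 7; EF_Task 2 = 7+13 = 20
ES_Task 3 = 7; EF_Task 3 = 7+8 = 15
ES_Task 4 = 20; EF_Task 4 = 20+5 = 25
ES_Task 5 = 7; EF_Task 5 = 7+6 = 13
ES_Task 6 = max(EF_Task 3=15, EF_Task 4=25, EF_Task 5=13) = 25; EF_Task 6 = 25+9 = 34
Expected project duration μ = 34 days. Critical path: Task 1 → Task 2 → Task 4 → Task 6.

Variance along critical path = 7.111 + 4.000 + 0.111 + 1.000 = 12.222; σ = √12.222 = 3.496 days.
Z = (29 − 34) / 3.496 = -1.430
P(T ≤ 29) = Φ(-1.430) ≈ 0.076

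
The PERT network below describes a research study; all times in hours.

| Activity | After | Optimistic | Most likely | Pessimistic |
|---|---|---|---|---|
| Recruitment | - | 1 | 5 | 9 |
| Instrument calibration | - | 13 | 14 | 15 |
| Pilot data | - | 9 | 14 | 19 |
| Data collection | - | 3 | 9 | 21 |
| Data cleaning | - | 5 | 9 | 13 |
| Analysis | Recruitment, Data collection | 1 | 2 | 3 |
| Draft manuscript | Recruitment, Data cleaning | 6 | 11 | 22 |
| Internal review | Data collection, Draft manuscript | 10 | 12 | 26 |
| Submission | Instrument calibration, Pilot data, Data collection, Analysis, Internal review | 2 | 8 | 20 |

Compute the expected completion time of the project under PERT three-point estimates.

44 hours

te_Recruitment = (1 + 4·5 + 9)/6 = 30/6 = 5
te_Instrument calibration = (13 + 4·14 + 15)/6 = 84/6 = 14
te_Pilot data = (9 + 4·14 + 19)/6 = 84/6 = 14
te_Data collection = (3 + 4·9 + 21)/6 = 60/6 = 10
te_Data cleaning = (5 + 4·9 + 13)/6 = 54/6 = 9
te_Analysis = (1 + 4·2 + 3)/6 = 12/6 = 2
te_Draft manuscript = (6 + 4·11 + 22)/6 = 72/6 = 12
te_Internal review = (10 + 4·12 + 26)/6 = 84/6 = 14
te_Submission = (2 + 4·8 + 20)/6 = 54/6 = 9

Forward pass:
ES_Recruitment = 0; EF_Recruitment = 5
ES_Instrument calibration = 0; EF_Instrument calibration = 14
ES_Pilot data = 0; EF_Pilot data = 14
ES_Data collection = 0; EF_Data collection = 10
ES_Data cleaning = 0; EF_Data cleaning = 9
ES_Analysis = max(EF_Recruitment=5, EF_Data collection=10) = 10; EF_Analysis = 10+2 = 12
ES_Draft manuscript = max(EF_Recruitment=5, EF_Data cleaning=9) = 9; EF_Draft manuscript = 9+12 = 21
ES_Internal review = max(EF_Data collection=10, EF_Draft manuscript=21) = 21; EF_Internal review = 21+14 = 35
ES_Submission = max(EF_Instrument calibration=14, EF_Pilot data=14, EF_Data collection=10, EF_Analysis=12, EF_Internal review=35) = 35; EF_Submission = 35+9 = 44
Expected project duration μ = 44 hours. Critical path: Data cleaning → Draft manuscript → Internal review → Submission.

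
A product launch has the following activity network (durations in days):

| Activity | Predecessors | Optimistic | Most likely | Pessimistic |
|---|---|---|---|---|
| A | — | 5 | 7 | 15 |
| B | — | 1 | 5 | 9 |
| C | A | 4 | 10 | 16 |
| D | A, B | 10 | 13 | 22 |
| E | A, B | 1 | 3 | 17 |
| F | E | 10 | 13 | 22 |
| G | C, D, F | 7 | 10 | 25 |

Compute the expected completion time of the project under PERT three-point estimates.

39 days

te_A = (5 + 4·7 + 15)/6 = 48/6 = 8
te_B = (1 + 4·5 + 9)/6 = 30/6 = 5
te_C = (4 + 4·10 + 16)/6 = 60/6 = 10
te_D = (10 + 4·13 + 22)/6 = 84/6 = 14
te_E = (1 + 4·3 + 17)/6 = 30/6 = 5
te_F = (10 + 4·13 + 22)/6 = 84/6 = 14
te_G = (7 + 4·10 + 25)/6 = 72/6 = 12

Forward pass:
ES_A = 0; EF_A = 8
ES_B = 0; EF_B = 5
ES_C = 8; EF_C = 8+10 = 18
ES_D = max(EF_A=8, EF_B=5) = 8; EF_D = 8+14 = 22
ES_E = max(EF_A=8, EF_B=5) = 8; EF_E = 8+5 = 13
ES_F = 13; EF_F = 13+14 = 27
ES_G = max(EF_C=18, EF_D=22, EF_F=27) = 27; EF_G = 27+12 = 39
Expected project duration μ = 39 days. Critical path: A → E → F → G.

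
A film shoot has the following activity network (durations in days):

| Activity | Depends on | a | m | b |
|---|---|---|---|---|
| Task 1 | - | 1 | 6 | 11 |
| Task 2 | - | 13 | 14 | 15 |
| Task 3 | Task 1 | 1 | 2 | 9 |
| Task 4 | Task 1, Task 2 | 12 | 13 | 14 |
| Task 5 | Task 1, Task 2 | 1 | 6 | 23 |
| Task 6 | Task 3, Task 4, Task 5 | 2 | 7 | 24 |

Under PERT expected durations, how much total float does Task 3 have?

18 days

te_Task 1 = (1 + 4·6 + 11)/6 = 36/6 = 6
te_Task 2 = (13 + 4·14 + 15)/6 = 84/6 = 14
te_Task 3 = (1 + 4·2 + 9)/6 = 18/6 = 3
te_Task 4 = (12 + 4·13 + 14)/6 = 78/6 = 13
te_Task 5 = (1 + 4·6 + 23)/6 = 48/6 = 8
te_Task 6 = (2 + 4·7 + 24)/6 = 54/6 = 9

Forward pass:
ES_Task 1 = 0; EF_Task 1 = 6
ES_Task 2 = 0; EF_Task 2 = 14
ES_Task 3 = 6; EF_Task 3 = 6+3 = 9
ES_Task 4 = max(EF_Task 1=6, EF_Task 2=14) = 14; EF_Task 4 = 14+13 = 27
ES_Task 5 = max(EF_Task 1=6, EF_Task 2=14) = 14; EF_Task 5 = 14+8 = 22
ES_Task 6 = max(EF_Task 3=9, EF_Task 4=27, EF_Task 5=22) = 27; EF_Task 6 = 27+9 = 36
Expected project duration μ = 36 days. Critical path: Task 2 → Task 4 → Task 6.

Backward pass:
LF_Task 6 = 36; LS_Task 6 = 36−9 = 27
LF_Task 5 = LS_Task 6 = 27; LS_Task 5 = 27−8 = 19
LF_Task 4 = LS_Task 6 = 27; LS_Task 4 = 27−13 = 14
LF_Task 3 = LS_Task 6 = 27; LS_Task 3 = 27−3 = 24
LF_Task 2 = min(LS_Task 4=14, LS_Task 5=19) = 14; LS_Task 2 = 14−14 = 0
LF_Task 1 = min(LS_Task 3=24, LS_Task 4=14, LS_Task 5=19) = 14; LS_Task 1 = 14−6 = 8
Slack_Task 3 = LS_Task 3 − ES_Task 3 = 24 − 6 = 18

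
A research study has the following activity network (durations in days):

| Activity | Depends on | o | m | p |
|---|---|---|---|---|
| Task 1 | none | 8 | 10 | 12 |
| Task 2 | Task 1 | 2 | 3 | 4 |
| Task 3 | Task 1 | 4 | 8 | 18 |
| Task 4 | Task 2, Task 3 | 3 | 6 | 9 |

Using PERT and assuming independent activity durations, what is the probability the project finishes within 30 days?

te_Task 1 = (8 + 4·10 + 12)/6 = 60/6 = 10; σ²_Task 1 = ((12−8)/6)² = 0.444
te_Task 2 = (2 + 4·3 + 4)/6 = 18/6 = 3; σ²_Task 2 = ((4−2)/6)² = 0.111
te_Task 3 = (4 + 4·8 + 18)/6 = 54/6 = 9; σ²_Task 3 = ((18−4)/6)² = 5.444
te_Task 4 = (3 + 4·6 + 9)/6 = 36/6 = 6; σ²_Task 4 = ((9−3)/6)² = 1.000

Forward pass:
ES_Task 1 = 0; EF_Task 1 = 10
ES_Task 2 = 10; EF_Task 2 = 10+3 = 13
ES_Task 3 = 10; EF_Task 3 = 10+9 = 19
ES_Task 4 = max(EF_Task 2=13, EF_Task 3=19) = 19; EF_Task 4 = 19+6 = 25
Expected project duration μ = 25 days. Critical path: Task 1 → Task 3 → Task 4.

Variance along critical path = 0.444 + 5.444 + 1.000 = 6.889; σ = √6.889 = 2.625 days.
Z = (30 − 25) / 2.625 = 1.905
P(T ≤ 30) = Φ(1.905) ≈ 0.972

0.972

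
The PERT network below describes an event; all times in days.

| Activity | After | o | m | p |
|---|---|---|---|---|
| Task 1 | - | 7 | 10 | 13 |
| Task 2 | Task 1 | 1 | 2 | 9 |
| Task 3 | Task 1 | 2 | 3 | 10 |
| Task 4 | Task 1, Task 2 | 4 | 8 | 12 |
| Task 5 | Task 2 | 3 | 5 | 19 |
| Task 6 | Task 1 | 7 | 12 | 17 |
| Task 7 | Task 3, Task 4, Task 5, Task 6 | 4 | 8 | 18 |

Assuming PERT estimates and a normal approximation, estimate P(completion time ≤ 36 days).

te_Task 1 = (7 + 4·10 + 13)/6 = 60/6 = 10; σ²_Task 1 = ((13−7)/6)² = 1.000
te_Task 2 = (1 + 4·2 + 9)/6 = 18/6 = 3; σ²_Task 2 = ((9−1)/6)² = 1.778
te_Task 3 = (2 + 4·3 + 10)/6 = 24/6 = 4; σ²_Task 3 = ((10−2)/6)² = 1.778
te_Task 4 = (4 + 4·8 + 12)/6 = 48/6 = 8; σ²_Task 4 = ((12−4)/6)² = 1.778
te_Task 5 = (3 + 4·5 + 19)/6 = 42/6 = 7; σ²_Task 5 = ((19−3)/6)² = 7.111
te_Task 6 = (7 + 4·12 + 17)/6 = 72/6 = 12; σ²_Task 6 = ((17−7)/6)² = 2.778
te_Task 7 = (4 + 4·8 + 18)/6 = 54/6 = 9; σ²_Task 7 = ((18−4)/6)² = 5.444

Forward pass:
ES_Task 1 = 0; EF_Task 1 = 10
ES_Task 2 = 10; EF_Task 2 = 10+3 = 13
ES_Task 3 = 10; EF_Task 3 = 10+4 = 14
ES_Task 4 = max(EF_Task 1=10, EF_Task 2=13) = 13; EF_Task 4 = 13+8 = 21
ES_Task 5 = 13; EF_Task 5 = 13+7 = 20
ES_Task 6 = 10; EF_Task 6 = 10+12 = 22
ES_Task 7 = max(EF_Task 3=14, EF_Task 4=21, EF_Task 5=20, EF_Task 6=22) = 22; EF_Task 7 = 22+9 = 31
Expected project duration μ = 31 days. Critical path: Task 1 → Task 6 → Task 7.

Variance along critical path = 1.000 + 2.778 + 5.444 = 9.222; σ = √9.222 = 3.037 days.
Z = (36 − 31) / 3.037 = 1.646
P(T ≤ 36) = Φ(1.646) ≈ 0.950

0.950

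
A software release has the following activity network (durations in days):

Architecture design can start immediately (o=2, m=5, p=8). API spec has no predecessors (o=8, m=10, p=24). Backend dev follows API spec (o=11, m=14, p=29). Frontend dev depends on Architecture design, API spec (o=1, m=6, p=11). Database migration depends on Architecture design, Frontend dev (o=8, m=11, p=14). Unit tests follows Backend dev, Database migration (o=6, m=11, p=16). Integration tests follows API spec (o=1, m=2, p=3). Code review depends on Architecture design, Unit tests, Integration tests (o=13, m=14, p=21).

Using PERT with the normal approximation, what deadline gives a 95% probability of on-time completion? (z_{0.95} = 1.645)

61.5 days

te_Architecture design = (2 + 4·5 + 8)/6 = 30/6 = 5; σ²_Architecture design = ((8−2)/6)² = 1.000
te_API spec = (8 + 4·10 + 24)/6 = 72/6 = 12; σ²_API spec = ((24−8)/6)² = 7.111
te_Backend dev = (11 + 4·14 + 29)/6 = 96/6 = 16; σ²_Backend dev = ((29−11)/6)² = 9.000
te_Frontend dev = (1 + 4·6 + 11)/6 = 36/6 = 6; σ²_Frontend dev = ((11−1)/6)² = 2.778
te_Database migration = (8 + 4·11 + 14)/6 = 66/6 = 11; σ²_Database migration = ((14−8)/6)² = 1.000
te_Unit tests = (6 + 4·11 + 16)/6 = 66/6 = 11; σ²_Unit tests = ((16−6)/6)² = 2.778
te_Integration tests = (1 + 4·2 + 3)/6 = 12/6 = 2; σ²_Integration tests = ((3−1)/6)² = 0.111
te_Code review = (13 + 4·14 + 21)/6 = 90/6 = 15; σ²_Code review = ((21−13)/6)² = 1.778

Forward pass:
ES_Architecture design = 0; EF_Architecture design = 5
ES_API spec = 0; EF_API spec = 12
ES_Backend dev = 12; EF_Backend dev = 12+16 = 28
ES_Frontend dev = max(EF_Architecture design=5, EF_API spec=12) = 12; EF_Frontend dev = 12+6 = 18
ES_Database migration = max(EF_Architecture design=5, EF_Frontend dev=18) = 18; EF_Database migration = 18+11 = 29
ES_Unit tests = max(EF_Backend dev=28, EF_Database migration=29) = 29; EF_Unit tests = 29+11 = 40
ES_Integration tests = 12; EF_Integration tests = 12+2 = 14
ES_Code review = max(EF_Architecture design=5, EF_Unit tests=40, EF_Integration tests=14) = 40; EF_Code review = 40+15 = 55
Expected project duration μ = 55 days. Critical path: API spec → Frontend dev → Database migration → Unit tests → Code review.

Variance along critical path = 7.111 + 2.778 + 1.000 + 2.778 + 1.778 = 15.444; σ = 3.930 days.
D = μ + z·σ = 55 + 1.645·3.930 = 61.5 days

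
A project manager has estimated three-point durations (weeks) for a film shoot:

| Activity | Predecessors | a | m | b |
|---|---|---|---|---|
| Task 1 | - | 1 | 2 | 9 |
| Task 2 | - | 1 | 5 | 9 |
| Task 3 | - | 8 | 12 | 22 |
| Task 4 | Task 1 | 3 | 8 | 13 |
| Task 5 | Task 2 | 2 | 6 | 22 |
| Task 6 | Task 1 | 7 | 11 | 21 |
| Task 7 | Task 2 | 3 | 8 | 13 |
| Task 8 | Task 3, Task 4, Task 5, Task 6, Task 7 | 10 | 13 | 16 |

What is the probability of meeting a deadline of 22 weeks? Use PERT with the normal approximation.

te_Task 1 = (1 + 4·2 + 9)/6 = 18/6 = 3; σ²_Task 1 = ((9−1)/6)² = 1.778
te_Task 2 = (1 + 4·5 + 9)/6 = 30/6 = 5; σ²_Task 2 = ((9−1)/6)² = 1.778
te_Task 3 = (8 + 4·12 + 22)/6 = 78/6 = 13; σ²_Task 3 = ((22−8)/6)² = 5.444
te_Task 4 = (3 + 4·8 + 13)/6 = 48/6 = 8; σ²_Task 4 = ((13−3)/6)² = 2.778
te_Task 5 = (2 + 4·6 + 22)/6 = 48/6 = 8; σ²_Task 5 = ((22−2)/6)² = 11.111
te_Task 6 = (7 + 4·11 + 21)/6 = 72/6 = 12; σ²_Task 6 = ((21−7)/6)² = 5.444
te_Task 7 = (3 + 4·8 + 13)/6 = 48/6 = 8; σ²_Task 7 = ((13−3)/6)² = 2.778
te_Task 8 = (10 + 4·13 + 16)/6 = 78/6 = 13; σ²_Task 8 = ((16−10)/6)² = 1.000

Forward pass:
ES_Task 1 = 0; EF_Task 1 = 3
ES_Task 2 = 0; EF_Task 2 = 5
ES_Task 3 = 0; EF_Task 3 = 13
ES_Task 4 = 3; EF_Task 4 = 3+8 = 11
ES_Task 5 = 5; EF_Task 5 = 5+8 = 13
ES_Task 6 = 3; EF_Task 6 = 3+12 = 15
ES_Task 7 = 5; EF_Task 7 = 5+8 = 13
ES_Task 8 = max(EF_Task 3=13, EF_Task 4=11, EF_Task 5=13, EF_Task 6=15, EF_Task 7=13) = 15; EF_Task 8 = 15+13 = 28
Expected project duration μ = 28 weeks. Critical path: Task 1 → Task 6 → Task 8.

Variance along critical path = 1.778 + 5.444 + 1.000 = 8.222; σ = √8.222 = 2.867 weeks.
Z = (22 − 28) / 2.867 = -2.092
P(T ≤ 22) = Φ(-2.092) ≈ 0.018

0.018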